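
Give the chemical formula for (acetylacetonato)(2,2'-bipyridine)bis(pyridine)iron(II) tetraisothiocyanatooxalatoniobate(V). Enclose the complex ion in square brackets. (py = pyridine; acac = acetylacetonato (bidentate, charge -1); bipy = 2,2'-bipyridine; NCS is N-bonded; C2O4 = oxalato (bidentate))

Cation [Fe…]: ligand charges -1, Fe(II) ⇒ ion charge 1+.
Anion [Nb…]: ligand charges -6, Nb(V) ⇒ ion charge 1−.
One 1+ cation balances one 1− anion.

[Fe(acac)(bipy)(py)2][Nb(C2O4)(NCS)4]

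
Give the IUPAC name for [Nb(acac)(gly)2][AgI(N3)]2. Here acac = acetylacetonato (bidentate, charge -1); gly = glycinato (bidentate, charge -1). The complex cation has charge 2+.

The complex cation is given as 2+; its ligand charges sum to -3, so Nb = +5.
With 2 anions per cation, each anion must be 2/2 = 1−.
Anion: ligand charges sum to -2; for the ion to be 1−, Ag = +1.

(acetylacetonato)bis(glycinato)niobium(V) azidoiodoargentate(I)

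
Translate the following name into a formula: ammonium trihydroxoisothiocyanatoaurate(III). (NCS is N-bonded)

NH4[Au(NCS)(OH)3]

Ligands: 1 isothiocyanato (NCS, -1), 3 hydroxo (OH, -1). Ligand charge sum = -4.
With Au in oxidation state +3, the complex ion is [Au...]^1−.
Charge balance with ammonium (+1) requires 1 complex ion per 1 ammonium.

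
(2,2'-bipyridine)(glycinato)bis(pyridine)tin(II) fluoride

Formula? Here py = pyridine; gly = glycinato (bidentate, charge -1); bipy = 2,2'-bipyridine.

Ligands: 2 pyridine (py, neutral), 1 glycinato (gly, -1), 1 2,2'-bipyridine (bipy, neutral). Ligand charge sum = -1.
With Sn in oxidation state +2, the complex ion is [Sn...]^1+.
Charge balance with fluoride (-1) requires 1 complex ion per 1 fluoride.

[Sn(bipy)(gly)(py)2]F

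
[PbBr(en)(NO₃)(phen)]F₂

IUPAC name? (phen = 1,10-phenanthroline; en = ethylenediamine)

bromo(ethylenediamine)nitrato(1,10-phenanthroline)lead(IV) fluoride

The 2 fluoride counter-ions carry a total charge of -2, so each complex ion is 2+.
Ligand charges: 1×nitrato (-1 each), 1×bromo (-1 each), 1×1,10-phenanthroline (neutral), 1×ethylenediamine (neutral); total -2. So Pb + (-2) = 2+, giving Pb = +4.
Ligands are named alphabetically: bromo before ethylenediamine before nitrato before phenanthroline.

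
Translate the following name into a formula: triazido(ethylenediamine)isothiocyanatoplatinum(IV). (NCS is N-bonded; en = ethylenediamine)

[Pt(en)(N3)3(NCS)]

Ligands: 1 isothiocyanato (NCS, -1), 3 azido (N3, -1), 1 ethylenediamine (en, neutral). Ligand charge sum = -4.
With Pt in oxidation state +4, the complex ion is [Pt...].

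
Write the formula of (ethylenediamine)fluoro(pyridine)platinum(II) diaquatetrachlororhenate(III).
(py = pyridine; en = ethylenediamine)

[Pt(en)F(py)][ReCl4(H2O)2]

Cation [Pt…]: ligand charges -1, Pt(II) ⇒ ion charge 1+.
Anion [Re…]: ligand charges -4, Re(III) ⇒ ion charge 1−.
One 1+ cation balances one 1− anion.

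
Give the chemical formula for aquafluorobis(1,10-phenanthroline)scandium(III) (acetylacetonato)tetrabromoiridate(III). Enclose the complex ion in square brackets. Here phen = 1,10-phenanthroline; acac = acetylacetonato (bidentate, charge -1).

Cation [Sc…]: ligand charges -1, Sc(III) ⇒ ion charge 2+.
Anion [Ir…]: ligand charges -5, Ir(III) ⇒ ion charge 2−.
One 2+ cation balances one 2− anion.

[ScF(H2O)(phen)2][Ir(acac)Br4]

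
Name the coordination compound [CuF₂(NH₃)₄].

There is no counter-ion, so the complex is neutral overall.
Ligand charges: 4×ammine (neutral), 2×fluoro (-1 each); total -2. So Cu + (-2) = 0, giving Cu = +2.
Ligands are named alphabetically: ammine before fluoro.

tetraamminedifluorocopper(II)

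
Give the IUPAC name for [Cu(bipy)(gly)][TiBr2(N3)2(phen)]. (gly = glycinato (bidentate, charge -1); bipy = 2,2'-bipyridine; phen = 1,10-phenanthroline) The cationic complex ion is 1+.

Both ions are complex: the cation is named first with the plain metal name, the anion second with the -ate form; each ion's ligands are alphabetised independently.
The complex cation is given as 1+; its ligand charges sum to -1, so Cu = +2.
A 1:1 salt means the anion carries the equal and opposite charge, 1−.
Anion: ligand charges sum to -4; for the ion to be 1−, Ti = +3.

(2,2'-bipyridine)(glycinato)copper(II) diazidodibromo(1,10-phenanthroline)titanate(III)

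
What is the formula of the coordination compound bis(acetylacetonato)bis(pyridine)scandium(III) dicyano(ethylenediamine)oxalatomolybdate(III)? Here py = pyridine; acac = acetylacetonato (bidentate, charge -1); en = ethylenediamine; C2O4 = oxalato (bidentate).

[Sc(acac)2(py)2][Mo(C2O4)(CN)2(en)]

Cation [Sc…]: ligand charges -2, Sc(III) ⇒ ion charge 1+.
Anion [Mo…]: ligand charges -4, Mo(III) ⇒ ion charge 1−.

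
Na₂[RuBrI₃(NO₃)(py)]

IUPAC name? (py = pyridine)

The 2 sodium counter-ions carry a total charge of +2, so each complex ion is 2−.
Ligand charges: 1×bromo (-1 each), 1×nitrato (-1 each), 1×pyridine (neutral), 3×iodo (-1 each); total -5. So Ru + (-5) = 2−, giving Ru = +3.
Ligands are named alphabetically: bromo before iodo before nitrato before pyridine.
The complex ion is anionic, so ruthenium takes the -ate form ruthenate(III).

sodium bromotriiodonitrato(pyridine)ruthenate(III)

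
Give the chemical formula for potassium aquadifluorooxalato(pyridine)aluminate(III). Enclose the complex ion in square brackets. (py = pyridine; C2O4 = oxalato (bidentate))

Ligands: 2 fluoro (F, -1), 1 aqua (H2O, neutral), 1 pyridine (py, neutral), 1 oxalato (C2O4, -2). Ligand charge sum = -4.
With Al in oxidation state +3, the complex ion is [Al...]^1−.
Charge balance with potassium (+1) requires 1 complex ion per 1 potassium.

K[Al(C2O4)F2(H2O)(py)]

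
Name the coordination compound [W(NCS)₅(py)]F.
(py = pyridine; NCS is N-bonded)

The 1 fluoride counter-ion carries a total charge of -1, so each complex ion is 1+.
Ligand charges: 1×pyridine (neutral), 5×isothiocyanato (-1 each); total -5. So W + (-5) = 1+, giving W = +6.
Ligands are named alphabetically: isothiocyanato before pyridine.

pentaisothiocyanato(pyridine)tungsten(VI) fluoride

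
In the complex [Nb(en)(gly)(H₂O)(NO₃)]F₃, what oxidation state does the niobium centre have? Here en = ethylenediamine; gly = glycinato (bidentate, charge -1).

3 fluoride outside the brackets (-1 each) → the complex ion is 3+.
Ligand charges: 1×H2O neutral; 1×NO3 = -1; 1×en neutral; 1×gly = -1; sum -2.
Nb + (-2) = 3+ ⇒ Nb is +5.

+5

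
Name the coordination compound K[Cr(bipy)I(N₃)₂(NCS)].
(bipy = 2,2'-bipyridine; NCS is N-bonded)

potassium diazido(2,2'-bipyridine)iodoisothiocyanatochromate(III)

The 1 potassium counter-ion carries a total charge of +1, so each complex ion is 1−.
Ligand charges: 2×azido (-1 each), 1×2,2'-bipyridine (neutral), 1×isothiocyanato (-1 each), 1×iodo (-1 each); total -4. So Cr + (-4) = 1−, giving Cr = +3.
Ligands are named alphabetically: azido before bipyridine before iodo before isothiocyanato.
The complex ion is anionic, so chromium takes the -ate form chromate(III).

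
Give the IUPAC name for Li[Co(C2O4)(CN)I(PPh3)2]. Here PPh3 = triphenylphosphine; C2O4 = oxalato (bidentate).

lithium cyanoiodooxalatobis(triphenylphosphine)cobaltate(III)

The 1 lithium counter-ion carries a total charge of +1, so each complex ion is 1−.
Ligand charges: 1×cyano (-1 each), 2×triphenylphosphine (neutral), 1×oxalato (-2 each), 1×iodo (-1 each); total -4. So Co + (-4) = 1−, giving Co = +3.
The complex ion is anionic, so cobalt takes the -ate form cobaltate(III).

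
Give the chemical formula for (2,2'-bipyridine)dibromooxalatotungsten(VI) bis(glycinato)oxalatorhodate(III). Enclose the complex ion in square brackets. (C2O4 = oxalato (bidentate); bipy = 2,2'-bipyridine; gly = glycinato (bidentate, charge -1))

[W(bipy)Br2(C2O4)][Rh(C2O4)(gly)2]2

Cation [W…]: ligand charges -4, W(VI) ⇒ ion charge 2+.
Anion [Rh…]: ligand charges -4, Rh(III) ⇒ ion charge 1−.
One 2+ cation requires 2 of the 1− anion.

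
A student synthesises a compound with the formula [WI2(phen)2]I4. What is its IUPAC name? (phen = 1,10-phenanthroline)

diiodobis(1,10-phenanthroline)tungsten(VI) iodide

The 4 iodide counter-ions carry a total charge of -4, so each complex ion is 4+.
Ligand charges: 2×iodo (-1 each), 2×1,10-phenanthroline (neutral); total -2. So W + (-2) = 4+, giving W = +6.
Ligands are named alphabetically: iodo before phenanthroline.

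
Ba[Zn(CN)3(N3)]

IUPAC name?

The 1 barium counter-ion carries a total charge of +2, so each complex ion is 2−.
Ligand charges: 3×cyano (-1 each), 1×azido (-1 each); total -4. So Zn + (-4) = 2−, giving Zn = +2.
The complex ion is anionic, so zinc takes the -ate form zincate(II).

barium azidotricyanozincate(II)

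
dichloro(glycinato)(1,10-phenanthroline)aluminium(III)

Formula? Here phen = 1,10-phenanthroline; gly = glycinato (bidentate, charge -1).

[AlCl2(gly)(phen)]

Ligands: 2 chloro (Cl, -1), 1 1,10-phenanthroline (phen, neutral), 1 glycinato (gly, -1). Ligand charge sum = -3.
With Al in oxidation state +3, the complex ion is [Al...].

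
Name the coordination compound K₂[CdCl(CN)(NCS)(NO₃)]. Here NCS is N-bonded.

The 2 potassium counter-ions carry a total charge of +2, so each complex ion is 2−.
Ligand charges: 1×chloro (-1 each), 1×cyano (-1 each), 1×nitrato (-1 each), 1×isothiocyanato (-1 each); total -4. So Cd + (-4) = 2−, giving Cd = +2.
Ligands are named alphabetically: chloro before cyano before isothiocyanato before nitrato.
The complex ion is anionic, so cadmium takes the -ate form cadmate(II).

potassium chlorocyanoisothiocyanatonitratocadmate(II)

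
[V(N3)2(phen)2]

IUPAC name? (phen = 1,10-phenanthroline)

There is no counter-ion, so the complex is neutral overall.
Ligand charges: 2×1,10-phenanthroline (neutral), 2×azido (-1 each); total -2. So V + (-2) = 0, giving V = +2.
Ligands are named alphabetically: azido before phenanthroline.

diazidobis(1,10-phenanthroline)vanadium(II)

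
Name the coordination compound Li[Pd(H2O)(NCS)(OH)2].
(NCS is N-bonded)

The 1 lithium counter-ion carries a total charge of +1, so each complex ion is 1−.
Ligand charges: 2×hydroxo (-1 each), 1×isothiocyanato (-1 each), 1×aqua (neutral); total -3. So Pd + (-3) = 1−, giving Pd = +2.
The complex ion is anionic, so palladium takes the -ate form palladate(II).

lithium aquadihydroxoisothiocyanatopalladate(II)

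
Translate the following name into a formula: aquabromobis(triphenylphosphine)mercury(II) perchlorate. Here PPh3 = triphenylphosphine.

[HgBr(H2O)(PPh3)2]ClO4

Ligands: 1 bromo (Br, -1), 2 triphenylphosphine (PPh3, neutral), 1 aqua (H2O, neutral). Ligand charge sum = -1.
With Hg in oxidation state +2, the complex ion is [Hg...]^1+.
Charge balance with perchlorate (-1) requires 1 complex ion per 1 perchlorate.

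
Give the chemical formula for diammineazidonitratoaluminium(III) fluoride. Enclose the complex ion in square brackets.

Ligands: 1 nitrato (NO3, -1), 1 azido (N3, -1), 2 ammine (NH3, neutral). Ligand charge sum = -2.
Charge balance with fluoride (-1) requires 1 complex ion per 1 fluoride.

[Al(N3)(NH3)2(NO3)]F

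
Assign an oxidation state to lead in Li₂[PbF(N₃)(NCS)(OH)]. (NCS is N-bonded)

2 lithium outside the brackets (+1 each) → the complex ion is 2−.
Ligand charges: 1×NCS = -1; 1×OH = -1; 1×F = -1; 1×N3 = -1; sum -4.
Pb + (-4) = 2− ⇒ Pb is +2.

+2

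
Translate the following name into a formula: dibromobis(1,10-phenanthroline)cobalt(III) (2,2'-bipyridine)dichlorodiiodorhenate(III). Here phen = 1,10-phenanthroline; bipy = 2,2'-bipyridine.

[CoBr2(phen)2][Re(bipy)Cl2I2]

Cation [Co…]: ligand charges -2, Co(III) ⇒ ion charge 1+.
Anion [Re…]: ligand charges -4, Re(III) ⇒ ion charge 1−.
One 1+ cation balances one 1− anion.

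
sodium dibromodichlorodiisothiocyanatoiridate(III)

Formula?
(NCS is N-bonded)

Ligands: 2 chloro (Cl, -1), 2 bromo (Br, -1), 2 isothiocyanato (NCS, -1). Ligand charge sum = -6.
With Ir in oxidation state +3, the complex ion is [Ir...]^3−.
Charge balance with sodium (+1) requires 1 complex ion per 3 sodium.

Na3[IrBr2Cl2(NCS)2]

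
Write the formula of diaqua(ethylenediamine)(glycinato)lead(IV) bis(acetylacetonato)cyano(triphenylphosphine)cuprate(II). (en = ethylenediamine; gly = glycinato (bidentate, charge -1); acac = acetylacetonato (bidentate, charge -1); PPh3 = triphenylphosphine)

[Pb(en)(gly)(H2O)2][Cu(acac)2(CN)(PPh3)]3

Cation [Pb…]: ligand charges -1, Pb(IV) ⇒ ion charge 3+.
Anion [Cu…]: ligand charges -3, Cu(II) ⇒ ion charge 1−.
One 3+ cation requires 3 of the 1− anion.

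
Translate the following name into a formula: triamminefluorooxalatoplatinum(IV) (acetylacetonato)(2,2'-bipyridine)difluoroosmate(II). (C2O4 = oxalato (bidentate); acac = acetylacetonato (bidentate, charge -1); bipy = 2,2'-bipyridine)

Cation [Pt…]: ligand charges -3, Pt(IV) ⇒ ion charge 1+.
Anion [Os…]: ligand charges -3, Os(II) ⇒ ion charge 1−.
One 1+ cation balances one 1− anion.

[Pt(C2O4)F(NH3)3][Os(acac)(bipy)F2]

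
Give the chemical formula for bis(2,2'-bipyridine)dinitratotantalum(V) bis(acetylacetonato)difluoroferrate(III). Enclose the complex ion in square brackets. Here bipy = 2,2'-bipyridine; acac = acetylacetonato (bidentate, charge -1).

[Ta(bipy)2(NO3)2][Fe(acac)2F2]3

Cation [Ta…]: ligand charges -2, Ta(V) ⇒ ion charge 3+.
Anion [Fe…]: ligand charges -4, Fe(III) ⇒ ion charge 1−.
One 3+ cation requires 3 of the 1− anion.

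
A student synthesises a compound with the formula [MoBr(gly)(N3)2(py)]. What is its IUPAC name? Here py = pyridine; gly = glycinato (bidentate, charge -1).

There is no counter-ion, so the complex is neutral overall.
Ligand charges: 1×pyridine (neutral), 1×bromo (-1 each), 1×glycinato (-1 each), 2×azido (-1 each); total -4. So Mo + (-4) = 0, giving Mo = +4.
Ligands are named alphabetically: azido before bromo before glycinato before pyridine.

diazidobromo(glycinato)(pyridine)molybdenum(IV)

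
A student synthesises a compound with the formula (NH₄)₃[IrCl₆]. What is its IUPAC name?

ammonium hexachloroiridate(III)

The 3 ammonium counter-ions carry a total charge of +3, so each complex ion is 3−.
Ligand charges: 6×chloro (-1 each); total -6. So Ir + (-6) = 3−, giving Ir = +3.
The complex ion is anionic, so iridium takes the -ate form iridate(III).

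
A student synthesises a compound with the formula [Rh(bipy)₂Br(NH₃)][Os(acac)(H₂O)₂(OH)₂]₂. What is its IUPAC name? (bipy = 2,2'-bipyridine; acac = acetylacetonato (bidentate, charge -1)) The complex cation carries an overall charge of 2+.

amminebis(2,2'-bipyridine)bromorhodium(III) (acetylacetonato)diaquadihydroxoosmate(II)

Both ions are complex: the cation is named first with the plain metal name, the anion second with the -ate form; each ion's ligands are alphabetised independently.
The complex cation is given as 2+; its ligand charges sum to -1, so Rh = +3.
With 2 anions per cation, each anion must be 2/2 = 1−.
Anion: ligand charges sum to -3; for the ion to be 1−, Os = +2.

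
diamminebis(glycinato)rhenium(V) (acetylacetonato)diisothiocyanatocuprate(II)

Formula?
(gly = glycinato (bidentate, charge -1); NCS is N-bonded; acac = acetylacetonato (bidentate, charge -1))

Cation [Re…]: ligand charges -2, Re(V) ⇒ ion charge 3+.
Anion [Cu…]: ligand charges -3, Cu(II) ⇒ ion charge 1−.

[Re(gly)2(NH3)2][Cu(acac)(NCS)2]3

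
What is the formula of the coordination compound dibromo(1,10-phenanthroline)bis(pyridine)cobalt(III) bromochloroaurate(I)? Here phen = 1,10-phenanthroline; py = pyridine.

[CoBr2(phen)(py)2][AuBrCl]

Cation [Co…]: ligand charges -2, Co(III) ⇒ ion charge 1+.
Anion [Au…]: ligand charges -2, Au(I) ⇒ ion charge 1−.
One 1+ cation balances one 1− anion.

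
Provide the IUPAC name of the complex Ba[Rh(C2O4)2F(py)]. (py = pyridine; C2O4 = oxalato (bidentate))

barium fluorodioxalato(pyridine)rhodate(III)

The 1 barium counter-ion carries a total charge of +2, so each complex ion is 2−.
Ligand charges: 1×fluoro (-1 each), 1×pyridine (neutral), 2×oxalato (-2 each); total -5. So Rh + (-5) = 2−, giving Rh = +3.
Ligands are named alphabetically: fluoro before oxalato before pyridine.
The complex ion is anionic, so rhodium takes the -ate form rhodate(III).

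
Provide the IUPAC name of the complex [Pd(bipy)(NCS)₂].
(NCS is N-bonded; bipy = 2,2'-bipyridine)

(2,2'-bipyridine)diisothiocyanatopalladium(II)

There is no counter-ion, so the complex is neutral overall.
Ligand charges: 2×isothiocyanato (-1 each), 1×2,2'-bipyridine (neutral); total -2. So Pd + (-2) = 0, giving Pd = +2.
Ligands are named alphabetically: bipyridine before isothiocyanato.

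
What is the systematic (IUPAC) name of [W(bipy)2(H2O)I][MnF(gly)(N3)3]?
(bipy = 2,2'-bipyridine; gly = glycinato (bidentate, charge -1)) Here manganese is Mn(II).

aquabis(2,2'-bipyridine)iodotungsten(IV) triazidofluoro(glycinato)manganate(II)

Both ions are complex: the cation is named first with the plain metal name, the anion second with the -ate form; each ion's ligands are alphabetised independently.
Mn is given as +2; the anion's ligand charges sum to -5, so the complex anion is 3−.
A 1:1 salt means the cation carries the equal and opposite charge, 3+.
Cation: ligand charges sum to -1; for the ion to be 3+, W = +4.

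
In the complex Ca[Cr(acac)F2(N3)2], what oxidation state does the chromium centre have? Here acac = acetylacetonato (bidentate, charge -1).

+3

1 calcium outside the brackets (+2 each) → the complex ion is 2−.
Ligand charges: 2×N3 = -2; 2×F = -2; 1×acac = -1; sum -5.
Cr + (-5) = 2− ⇒ Cr is +3.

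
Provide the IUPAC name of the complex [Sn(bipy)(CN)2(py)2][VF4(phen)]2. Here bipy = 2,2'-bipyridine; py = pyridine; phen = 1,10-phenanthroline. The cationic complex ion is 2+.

Both ions are complex: the cation is named first with the plain metal name, the anion second with the -ate form; each ion's ligands are alphabetised independently.
The complex cation is given as 2+; its ligand charges sum to -2, so Sn = +4.
With 2 anions per cation, each anion must be 2/2 = 1−.
Anion: ligand charges sum to -4; for the ion to be 1−, V = +3.

(2,2'-bipyridine)dicyanobis(pyridine)tin(IV) tetrafluoro(1,10-phenanthroline)vanadate(III)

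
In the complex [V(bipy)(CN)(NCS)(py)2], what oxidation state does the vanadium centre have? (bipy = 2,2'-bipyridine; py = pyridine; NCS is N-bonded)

+2

No counter-ion: the bracketed complex is neutral.
Ligand charges: 1×CN = -1; 1×bipy neutral; 2×py neutral; 1×NCS = -1; sum -2.
V + (-2) = 0 ⇒ V is +2.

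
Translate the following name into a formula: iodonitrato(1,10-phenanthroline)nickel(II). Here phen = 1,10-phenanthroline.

[NiI(NO3)(phen)]

Ligands: 1 nitrato (NO3, -1), 1 1,10-phenanthroline (phen, neutral), 1 iodo (I, -1). Ligand charge sum = -2.
With Ni in oxidation state +2, the complex ion is [Ni...].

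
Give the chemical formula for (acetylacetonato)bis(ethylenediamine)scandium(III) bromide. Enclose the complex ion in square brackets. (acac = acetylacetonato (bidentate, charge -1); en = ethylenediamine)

Ligands: 1 acetylacetonato (acac, -1), 2 ethylenediamine (en, neutral). Ligand charge sum = -1.
With Sc in oxidation state +3, the complex ion is [Sc...]^2+.
Charge balance with bromide (-1) requires 1 complex ion per 2 bromide.

[Sc(acac)(en)2]Br2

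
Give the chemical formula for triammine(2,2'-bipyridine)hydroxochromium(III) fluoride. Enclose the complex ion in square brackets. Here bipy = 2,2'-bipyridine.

[Cr(bipy)(NH3)3(OH)]F2

Ligands: 1 2,2'-bipyridine (bipy, neutral), 1 hydroxo (OH, -1), 3 ammine (NH3, neutral). Ligand charge sum = -1.
Charge balance with fluoride (-1) requires 1 complex ion per 2 fluoride.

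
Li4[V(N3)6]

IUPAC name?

lithium hexaazidovanadate(II)

The 4 lithium counter-ions carry a total charge of +4, so each complex ion is 4−.
Ligand charges: 6×azido (-1 each); total -6. So V + (-6) = 4−, giving V = +2.
The complex ion is anionic, so vanadium takes the -ate form vanadate(II).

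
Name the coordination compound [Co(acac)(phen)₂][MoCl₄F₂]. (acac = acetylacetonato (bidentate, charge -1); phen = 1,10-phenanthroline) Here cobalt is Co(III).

Both ions are complex: the cation is named first with the plain metal name, the anion second with the -ate form; each ion's ligands are alphabetised independently.
Co is given as +3; the cation's ligand charges sum to -1, so the complex cation is 2+.
A 1:1 salt means the anion carries the equal and opposite charge, 2−.
Anion: ligand charges sum to -6; for the ion to be 2−, Mo = +4.

(acetylacetonato)bis(1,10-phenanthroline)cobalt(III) tetrachlorodifluoromolybdate(IV)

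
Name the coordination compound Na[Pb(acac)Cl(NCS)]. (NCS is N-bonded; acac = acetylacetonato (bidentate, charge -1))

sodium (acetylacetonato)chloroisothiocyanatoplumbate(II)

The 1 sodium counter-ion carries a total charge of +1, so each complex ion is 1−.
Ligand charges: 1×isothiocyanato (-1 each), 1×chloro (-1 each), 1×acetylacetonato (-1 each); total -3. So Pb + (-3) = 1−, giving Pb = +2.
The complex ion is anionic, so lead takes the -ate form plumbate(II).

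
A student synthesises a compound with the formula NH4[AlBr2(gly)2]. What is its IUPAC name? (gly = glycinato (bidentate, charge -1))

The 1 ammonium counter-ion carries a total charge of +1, so each complex ion is 1−.
Ligand charges: 2×glycinato (-1 each), 2×bromo (-1 each); total -4. So Al + (-4) = 1−, giving Al = +3.
Ligands are named alphabetically: bromo before glycinato.
The complex ion is anionic, so aluminium takes the -ate form aluminate(III).

ammonium dibromobis(glycinato)aluminate(III)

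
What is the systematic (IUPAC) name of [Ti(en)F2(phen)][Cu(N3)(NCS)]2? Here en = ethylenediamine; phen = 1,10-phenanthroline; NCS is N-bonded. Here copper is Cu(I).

(ethylenediamine)difluoro(1,10-phenanthroline)titanium(IV) azidoisothiocyanatocuprate(I)

Both ions are complex: the cation is named first with the plain metal name, the anion second with the -ate form; each ion's ligands are alphabetised independently.
Cu is given as +1; the anion's ligand charges sum to -2, so the complex anion is 1−.
With 2 anions per cation, the cation must be 2×1 = 2+.
Cation: ligand charges sum to -2; for the ion to be 2+, Ti = +4.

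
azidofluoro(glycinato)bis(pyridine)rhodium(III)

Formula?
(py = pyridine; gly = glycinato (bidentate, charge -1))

Ligands: 1 azido (N3, -1), 2 pyridine (py, neutral), 1 glycinato (gly, -1), 1 fluoro (F, -1). Ligand charge sum = -3.
With Rh in oxidation state +3, the complex ion is [Rh...].

[RhF(gly)(N3)(py)2]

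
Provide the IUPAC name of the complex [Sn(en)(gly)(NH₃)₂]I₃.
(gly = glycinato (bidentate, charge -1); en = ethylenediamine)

The 3 iodide counter-ions carry a total charge of -3, so each complex ion is 3+.
Ligand charges: 1×glycinato (-1 each), 1×ethylenediamine (neutral), 2×ammine (neutral); total -1. So Sn + (-1) = 3+, giving Sn = +4.
Ligands are named alphabetically: ammine before ethylenediamine before glycinato.

diammine(ethylenediamine)(glycinato)tin(IV) iodide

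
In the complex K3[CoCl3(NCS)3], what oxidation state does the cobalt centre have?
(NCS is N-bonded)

+3

3 potassium outside the brackets (+1 each) → the complex ion is 3−.
Ligand charges: 3×Cl = -3; 3×NCS = -3; sum -6.
Co + (-6) = 3− ⇒ Co is +3.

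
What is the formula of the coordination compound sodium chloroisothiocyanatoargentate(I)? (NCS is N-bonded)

Na[AgCl(NCS)]

Ligands: 1 isothiocyanato (NCS, -1), 1 chloro (Cl, -1). Ligand charge sum = -2.
Charge balance with sodium (+1) requires 1 complex ion per 1 sodium.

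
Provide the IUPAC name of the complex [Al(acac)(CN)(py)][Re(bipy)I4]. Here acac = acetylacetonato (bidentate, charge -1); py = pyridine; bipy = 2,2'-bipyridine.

Both ions are complex: the cation is named first with the plain metal name, the anion second with the -ate form; each ion's ligands are alphabetised independently.
Aluminium is always +3 in its complexes; the cation's ligand charges sum to -2, so the complex cation is 1+.
A 1:1 salt means the anion carries the equal and opposite charge, 1−.
Anion: ligand charges sum to -4; for the ion to be 1−, Re = +3.

(acetylacetonato)cyano(pyridine)aluminium(III) (2,2'-bipyridine)tetraiodorhenate(III)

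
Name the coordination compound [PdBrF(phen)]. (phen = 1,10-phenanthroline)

bromofluoro(1,10-phenanthroline)palladium(II)

There is no counter-ion, so the complex is neutral overall.
Ligand charges: 1×1,10-phenanthroline (neutral), 1×bromo (-1 each), 1×fluoro (-1 each); total -2. So Pd + (-2) = 0, giving Pd = +2.
Ligands are named alphabetically: bromo before fluoro before phenanthroline.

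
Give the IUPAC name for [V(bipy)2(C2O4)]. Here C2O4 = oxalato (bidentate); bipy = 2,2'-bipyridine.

bis(2,2'-bipyridine)oxalatovanadium(II)

There is no counter-ion, so the complex is neutral overall.
Ligand charges: 1×oxalato (-2 each), 2×2,2'-bipyridine (neutral); total -2. So V + (-2) = 0, giving V = +2.
Ligands are named alphabetically: bipyridine before oxalato.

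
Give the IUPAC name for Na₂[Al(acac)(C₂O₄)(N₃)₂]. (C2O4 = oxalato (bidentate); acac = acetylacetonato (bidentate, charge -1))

The 2 sodium counter-ions carry a total charge of +2, so each complex ion is 2−.
Ligand charges: 2×azido (-1 each), 1×oxalato (-2 each), 1×acetylacetonato (-1 each); total -5. So Al + (-5) = 2−, giving Al = +3.
Ligands are named alphabetically: acetylacetonato before azido before oxalato.
The complex ion is anionic, so aluminium takes the -ate form aluminate(III).

sodium (acetylacetonato)diazidooxalatoaluminate(III)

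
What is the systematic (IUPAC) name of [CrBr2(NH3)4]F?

The 1 fluoride counter-ion carries a total charge of -1, so each complex ion is 1+.
Ligand charges: 2×bromo (-1 each), 4×ammine (neutral); total -2. So Cr + (-2) = 1+, giving Cr = +3.
Ligands are named alphabetically: ammine before bromo.

tetraamminedibromochromium(III) fluoride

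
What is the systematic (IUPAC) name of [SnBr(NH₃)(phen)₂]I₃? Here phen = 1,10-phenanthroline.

The 3 iodide counter-ions carry a total charge of -3, so each complex ion is 3+.
Ligand charges: 2×1,10-phenanthroline (neutral), 1×bromo (-1 each), 1×ammine (neutral); total -1. So Sn + (-1) = 3+, giving Sn = +4.
Ligands are named alphabetically: ammine before bromo before phenanthroline.

amminebromobis(1,10-phenanthroline)tin(IV) iodide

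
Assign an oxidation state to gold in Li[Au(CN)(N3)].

1 lithium outside the brackets (+1 each) → the complex ion is 1−.
Ligand charges: 1×N3 = -1; 1×CN = -1; sum -2.
Au + (-2) = 1− ⇒ Au is +1.

+1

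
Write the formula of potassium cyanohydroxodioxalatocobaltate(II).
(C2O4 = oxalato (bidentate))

Ligands: 2 oxalato (C2O4, -2), 1 hydroxo (OH, -1), 1 cyano (CN, -1). Ligand charge sum = -6.
Charge balance with potassium (+1) requires 1 complex ion per 4 potassium.

K4[Co(C2O4)2(CN)(OH)]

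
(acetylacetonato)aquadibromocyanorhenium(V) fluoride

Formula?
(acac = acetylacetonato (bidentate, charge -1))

[Re(acac)Br2(CN)(H2O)]F

Ligands: 1 aqua (H2O, neutral), 1 acetylacetonato (acac, -1), 1 cyano (CN, -1), 2 bromo (Br, -1). Ligand charge sum = -4.
With Re in oxidation state +5, the complex ion is [Re...]^1+.
Charge balance with fluoride (-1) requires 1 complex ion per 1 fluoride.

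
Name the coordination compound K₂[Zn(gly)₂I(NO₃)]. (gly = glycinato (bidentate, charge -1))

potassium bis(glycinato)iodonitratozincate(II)

The 2 potassium counter-ions carry a total charge of +2, so each complex ion is 2−.
Ligand charges: 2×glycinato (-1 each), 1×iodo (-1 each), 1×nitrato (-1 each); total -4. So Zn + (-4) = 2−, giving Zn = +2.
Ligands are named alphabetically: glycinato before iodo before nitrato.
The complex ion is anionic, so zinc takes the -ate form zincate(II).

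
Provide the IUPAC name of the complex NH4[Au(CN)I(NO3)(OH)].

ammonium cyanohydroxoiodonitratoaurate(III)

The 1 ammonium counter-ion carries a total charge of +1, so each complex ion is 1−.
Ligand charges: 1×hydroxo (-1 each), 1×iodo (-1 each), 1×cyano (-1 each), 1×nitrato (-1 each); total -4. So Au + (-4) = 1−, giving Au = +3.
Ligands are named alphabetically: cyano before hydroxo before iodo before nitrato.
The complex ion is anionic, so gold takes the -ate form aurate(III).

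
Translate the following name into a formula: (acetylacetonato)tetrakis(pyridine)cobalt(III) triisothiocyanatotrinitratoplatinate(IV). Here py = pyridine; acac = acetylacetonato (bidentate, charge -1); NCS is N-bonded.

[Co(acac)(py)4][Pt(NCS)3(NO3)3]

Cation [Co…]: ligand charges -1, Co(III) ⇒ ion charge 2+.
Anion [Pt…]: ligand charges -6, Pt(IV) ⇒ ion charge 2−.
One 2+ cation balances one 2− anion.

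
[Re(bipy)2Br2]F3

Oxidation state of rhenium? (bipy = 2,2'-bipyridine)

3 fluoride outside the brackets (-1 each) → the complex ion is 3+.
Ligand charges: 2×bipy neutral; 2×Br = -2; sum -2.
Re + (-2) = 3+ ⇒ Re is +5.

+5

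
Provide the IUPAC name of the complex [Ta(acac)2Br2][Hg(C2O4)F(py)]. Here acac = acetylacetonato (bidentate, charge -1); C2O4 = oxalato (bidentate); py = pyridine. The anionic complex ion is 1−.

bis(acetylacetonato)dibromotantalum(V) fluorooxalato(pyridine)mercurate(II)

Both ions are complex: the cation is named first with the plain metal name, the anion second with the -ate form; each ion's ligands are alphabetised independently.
The complex anion is given as 1−; its ligand charges sum to -3, so Hg = +2.
A 1:1 salt means the cation carries the equal and opposite charge, 1+.
Cation: ligand charges sum to -4; for the ion to be 1+, Ta = +5.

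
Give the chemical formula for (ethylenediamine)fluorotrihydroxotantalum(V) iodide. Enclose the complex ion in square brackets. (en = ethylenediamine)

Ligands: 1 ethylenediamine (en, neutral), 1 fluoro (F, -1), 3 hydroxo (OH, -1). Ligand charge sum = -4.
With Ta in oxidation state +5, the complex ion is [Ta...]^1+.
Charge balance with iodide (-1) requires 1 complex ion per 1 iodide.

[Ta(en)F(OH)3]I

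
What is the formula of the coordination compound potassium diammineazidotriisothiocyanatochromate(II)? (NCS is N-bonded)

K2[Cr(N3)(NCS)3(NH3)2]

Ligands: 2 ammine (NH3, neutral), 1 azido (N3, -1), 3 isothiocyanato (NCS, -1). Ligand charge sum = -4.
With Cr in oxidation state +2, the complex ion is [Cr...]^2−.
Charge balance with potassium (+1) requires 1 complex ion per 2 potassium.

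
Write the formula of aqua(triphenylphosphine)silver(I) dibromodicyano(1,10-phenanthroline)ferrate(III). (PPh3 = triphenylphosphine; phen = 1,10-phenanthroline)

[Ag(H2O)(PPh3)][FeBr2(CN)2(phen)]

Cation [Ag…]: ligand charges 0, Ag(I) ⇒ ion charge 1+.
Anion [Fe…]: ligand charges -4, Fe(III) ⇒ ion charge 1−.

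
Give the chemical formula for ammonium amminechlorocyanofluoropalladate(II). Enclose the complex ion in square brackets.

Ligands: 1 fluoro (F, -1), 1 ammine (NH3, neutral), 1 chloro (Cl, -1), 1 cyano (CN, -1). Ligand charge sum = -3.
With Pd in oxidation state +2, the complex ion is [Pd...]^1−.
Charge balance with ammonium (+1) requires 1 complex ion per 1 ammonium.

NH4[PdCl(CN)F(NH3)]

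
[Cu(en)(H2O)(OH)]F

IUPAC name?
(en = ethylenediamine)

aqua(ethylenediamine)hydroxocopper(II) fluoride

The 1 fluoride counter-ion carries a total charge of -1, so each complex ion is 1+.
Ligand charges: 1×ethylenediamine (neutral), 1×aqua (neutral), 1×hydroxo (-1 each); total -1. So Cu + (-1) = 1+, giving Cu = +2.
Ligands are named alphabetically: aqua before ethylenediamine before hydroxo.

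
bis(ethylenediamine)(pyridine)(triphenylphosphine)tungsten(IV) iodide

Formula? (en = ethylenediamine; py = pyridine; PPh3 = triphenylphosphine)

[W(en)2(PPh3)(py)]I4

Ligands: 2 ethylenediamine (en, neutral), 1 pyridine (py, neutral), 1 triphenylphosphine (PPh3, neutral). Ligand charge sum = 0.
With W in oxidation state +4, the complex ion is [W...]^4+.
Charge balance with iodide (-1) requires 1 complex ion per 4 iodide.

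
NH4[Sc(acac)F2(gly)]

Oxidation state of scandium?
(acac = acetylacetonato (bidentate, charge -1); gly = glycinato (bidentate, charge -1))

+3

1 ammonium outside the brackets (+1 each) → the complex ion is 1−.
Ligand charges: 2×F = -2; 1×acac = -1; 1×gly = -1; sum -4.
Sc + (-4) = 1− ⇒ Sc is +3.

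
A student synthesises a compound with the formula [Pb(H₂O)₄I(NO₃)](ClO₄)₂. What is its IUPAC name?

The 2 perchlorate counter-ions carry a total charge of -2, so each complex ion is 2+.
Ligand charges: 1×nitrato (-1 each), 1×iodo (-1 each), 4×aqua (neutral); total -2. So Pb + (-2) = 2+, giving Pb = +4.
Ligands are named alphabetically: aqua before iodo before nitrato.

tetraaquaiodonitratolead(IV) perchlorate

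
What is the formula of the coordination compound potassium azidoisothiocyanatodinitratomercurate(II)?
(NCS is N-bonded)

K2[Hg(N3)(NCS)(NO3)2]

Ligands: 1 isothiocyanato (NCS, -1), 1 azido (N3, -1), 2 nitrato (NO3, -1). Ligand charge sum = -4.
With Hg in oxidation state +2, the complex ion is [Hg...]^2−.
Charge balance with potassium (+1) requires 1 complex ion per 2 potassium.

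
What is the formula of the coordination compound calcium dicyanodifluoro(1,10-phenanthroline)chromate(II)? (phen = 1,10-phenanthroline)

Ca[Cr(CN)2F2(phen)]

Ligands: 2 cyano (CN, -1), 2 fluoro (F, -1), 1 1,10-phenanthroline (phen, neutral). Ligand charge sum = -4.
Charge balance with calcium (+2) requires 1 complex ion per 1 calcium.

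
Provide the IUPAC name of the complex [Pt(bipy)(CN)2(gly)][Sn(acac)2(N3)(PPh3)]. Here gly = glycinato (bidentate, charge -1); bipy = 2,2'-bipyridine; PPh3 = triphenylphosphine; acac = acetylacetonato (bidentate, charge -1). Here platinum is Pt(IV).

Pt is given as +4; the cation's ligand charges sum to -3, so the complex cation is 1+.
A 1:1 salt means the anion carries the equal and opposite charge, 1−.
Anion: ligand charges sum to -3; for the ion to be 1−, Sn = +2.

(2,2'-bipyridine)dicyano(glycinato)platinum(IV) bis(acetylacetonato)azido(triphenylphosphine)stannate(II)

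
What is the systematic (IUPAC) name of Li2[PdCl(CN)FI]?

lithium chlorocyanofluoroiodopalladate(II)

The 2 lithium counter-ions carry a total charge of +2, so each complex ion is 2−.
Ligand charges: 1×cyano (-1 each), 1×chloro (-1 each), 1×fluoro (-1 each), 1×iodo (-1 each); total -4. So Pd + (-4) = 2−, giving Pd = +2.
Ligands are named alphabetically: chloro before cyano before fluoro before iodo.
The complex ion is anionic, so palladium takes the -ate form palladate(II).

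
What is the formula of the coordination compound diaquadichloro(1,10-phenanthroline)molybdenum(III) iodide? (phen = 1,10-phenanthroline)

Ligands: 2 aqua (H2O, neutral), 1 1,10-phenanthroline (phen, neutral), 2 chloro (Cl, -1). Ligand charge sum = -2.
With Mo in oxidation state +3, the complex ion is [Mo...]^1+.
Charge balance with iodide (-1) requires 1 complex ion per 1 iodide.

[MoCl2(H2O)2(phen)]I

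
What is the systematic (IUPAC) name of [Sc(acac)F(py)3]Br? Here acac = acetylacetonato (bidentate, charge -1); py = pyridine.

The 1 bromide counter-ion carries a total charge of -1, so each complex ion is 1+.
Ligand charges: 1×fluoro (-1 each), 1×acetylacetonato (-1 each), 3×pyridine (neutral); total -2. So Sc + (-2) = 1+, giving Sc = +3.
Ligands are named alphabetically: acetylacetonato before fluoro before pyridine.

(acetylacetonato)fluorotris(pyridine)scandium(III) bromide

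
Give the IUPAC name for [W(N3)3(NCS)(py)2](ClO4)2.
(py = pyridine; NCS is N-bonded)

triazidoisothiocyanatobis(pyridine)tungsten(VI) perchlorate

The 2 perchlorate counter-ions carry a total charge of -2, so each complex ion is 2+.
Ligand charges: 2×pyridine (neutral), 1×isothiocyanato (-1 each), 3×azido (-1 each); total -4. So W + (-4) = 2+, giving W = +6.
Ligands are named alphabetically: azido before isothiocyanato before pyridine.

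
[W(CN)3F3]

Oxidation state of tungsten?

No counter-ion: the bracketed complex is neutral.
Ligand charges: 3×F = -3; 3×CN = -3; sum -6.
W + (-6) = 0 ⇒ W is +6.

+6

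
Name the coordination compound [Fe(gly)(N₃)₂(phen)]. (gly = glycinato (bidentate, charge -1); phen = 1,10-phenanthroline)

There is no counter-ion, so the complex is neutral overall.
Ligand charges: 1×glycinato (-1 each), 1×1,10-phenanthroline (neutral), 2×azido (-1 each); total -3. So Fe + (-3) = 0, giving Fe = +3.
Ligands are named alphabetically: azido before glycinato before phenanthroline.

diazido(glycinato)(1,10-phenanthroline)iron(III)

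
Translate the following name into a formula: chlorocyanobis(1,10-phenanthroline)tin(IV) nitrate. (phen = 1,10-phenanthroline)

Ligands: 1 cyano (CN, -1), 2 1,10-phenanthroline (phen, neutral), 1 chloro (Cl, -1). Ligand charge sum = -2.
With Sn in oxidation state +4, the complex ion is [Sn...]^2+.
Charge balance with nitrate (-1) requires 1 complex ion per 2 nitrate.

[SnCl(CN)(phen)2](NO3)2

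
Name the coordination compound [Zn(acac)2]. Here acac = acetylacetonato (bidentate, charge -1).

bis(acetylacetonato)zinc(II)

There is no counter-ion, so the complex is neutral overall.
Ligand charges: 2×acetylacetonato (-1 each); total -2. So Zn + (-2) = 0, giving Zn = +2.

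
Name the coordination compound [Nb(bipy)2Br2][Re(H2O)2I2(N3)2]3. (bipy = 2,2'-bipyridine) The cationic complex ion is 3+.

bis(2,2'-bipyridine)dibromoniobium(V) diaquadiazidodiiodorhenate(III)

The complex cation is given as 3+; its ligand charges sum to -2, so Nb = +5.
With 3 anions per cation, each anion must be 3/3 = 1−.
Anion: ligand charges sum to -4; for the ion to be 1−, Re = +3.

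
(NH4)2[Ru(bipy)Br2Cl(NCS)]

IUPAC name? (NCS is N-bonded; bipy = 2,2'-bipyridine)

ammonium (2,2'-bipyridine)dibromochloroisothiocyanatoruthenate(II)

The 2 ammonium counter-ions carry a total charge of +2, so each complex ion is 2−.
Ligand charges: 1×chloro (-1 each), 1×isothiocyanato (-1 each), 1×2,2'-bipyridine (neutral), 2×bromo (-1 each); total -4. So Ru + (-4) = 2−, giving Ru = +2.
Ligands are named alphabetically: bipyridine before bromo before chloro before isothiocyanato.
The complex ion is anionic, so ruthenium takes the -ate form ruthenate(II).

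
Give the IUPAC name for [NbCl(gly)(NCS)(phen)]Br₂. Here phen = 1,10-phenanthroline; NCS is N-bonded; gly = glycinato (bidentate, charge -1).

The 2 bromide counter-ions carry a total charge of -2, so each complex ion is 2+.
Ligand charges: 1×chloro (-1 each), 1×1,10-phenanthroline (neutral), 1×isothiocyanato (-1 each), 1×glycinato (-1 each); total -3. So Nb + (-3) = 2+, giving Nb = +5.
Ligands are named alphabetically: chloro before glycinato before isothiocyanato before phenanthroline.

chloro(glycinato)isothiocyanato(1,10-phenanthroline)niobium(V) bromide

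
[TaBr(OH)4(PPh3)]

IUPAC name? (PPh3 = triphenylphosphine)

There is no counter-ion, so the complex is neutral overall.
Ligand charges: 1×bromo (-1 each), 1×triphenylphosphine (neutral), 4×hydroxo (-1 each); total -5. So Ta + (-5) = 0, giving Ta = +5.
Ligands are named alphabetically: bromo before hydroxo before triphenylphosphine.

bromotetrahydroxo(triphenylphosphine)tantalum(V)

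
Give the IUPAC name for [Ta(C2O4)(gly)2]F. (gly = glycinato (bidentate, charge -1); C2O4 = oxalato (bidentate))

bis(glycinato)oxalatotantalum(V) fluoride

The 1 fluoride counter-ion carries a total charge of -1, so each complex ion is 1+.
Ligand charges: 2×glycinato (-1 each), 1×oxalato (-2 each); total -4. So Ta + (-4) = 1+, giving Ta = +5.
Ligands are named alphabetically: glycinato before oxalato.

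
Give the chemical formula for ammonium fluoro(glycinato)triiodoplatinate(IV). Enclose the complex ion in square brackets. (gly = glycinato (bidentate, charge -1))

Ligands: 1 fluoro (F, -1), 1 glycinato (gly, -1), 3 iodo (I, -1). Ligand charge sum = -5.
With Pt in oxidation state +4, the complex ion is [Pt...]^1−.
Charge balance with ammonium (+1) requires 1 complex ion per 1 ammonium.

NH4[PtF(gly)I3]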